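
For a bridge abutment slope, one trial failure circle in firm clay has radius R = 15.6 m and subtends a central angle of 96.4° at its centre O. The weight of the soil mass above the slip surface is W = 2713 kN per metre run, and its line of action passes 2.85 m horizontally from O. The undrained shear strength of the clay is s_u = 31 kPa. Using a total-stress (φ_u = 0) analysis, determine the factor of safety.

FS = 1.64

Taking moments about the centre O, the resisting moment is provided by the undrained shear strength acting along the arc:
Arc length L_a = R·θ = 15.6·(96.4°·π/180) = 15.6·1.6825 = 26.25 m
M_R = s_u·L_a·R = 31·26.25·15.6 = 12693.0 kN·m/m
M_D = W·d = 2713·2.85 = 7732.1 kN·m/m
FS = M_R / M_D = 12693.0 / 7732.1 = 1.642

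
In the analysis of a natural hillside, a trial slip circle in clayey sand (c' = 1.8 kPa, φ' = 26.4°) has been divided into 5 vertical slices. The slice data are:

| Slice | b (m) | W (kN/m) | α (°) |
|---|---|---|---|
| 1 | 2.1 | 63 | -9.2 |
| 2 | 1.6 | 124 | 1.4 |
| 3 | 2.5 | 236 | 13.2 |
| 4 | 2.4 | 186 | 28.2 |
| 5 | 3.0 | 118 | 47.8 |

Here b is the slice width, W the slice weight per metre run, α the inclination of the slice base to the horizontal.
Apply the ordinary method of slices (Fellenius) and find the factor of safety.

Ordinary method of slices: FS = Σ[c'·Δl_i + (W_i cosα_i)·tanφ'] / Σ W_i sinα_i, with Δl_i = b_i / cosα_i.
Slice 1: Δl = 2.1/cos(-9.2°) = 2.127 m; N'_1 = 63·cos(-9.2°) = 62.2; c'Δl = 3.83; W sinα = -10.1
Slice 2: Δl = 1.6/cos1.4° = 1.600 m; N'_2 = 124·cos1.4° = 124.0; c'Δl = 2.88; W sinα = 3.0
Slice 3: Δl = 2.5/cos13.2° = 2.568 m; N'_3 = 236·cos13.2° = 229.8; c'Δl = 4.62; W sinα = 53.9
Slice 4: Δl = 2.4/cos28.2° = 2.723 m; N'_4 = 186·cos28.2° = 163.9; c'Δl = 4.90; W sinα = 87.9
Slice 5: Δl = 3.0/cos47.8° = 4.466 m; N'_5 = 118·cos47.8° = 79.3; c'Δl = 8.04; W sinα = 87.4
Σc'Δl = 24.3 kN/m; ΣN' = 659.1 kN/m; ΣW sinα = 222.2 kN/m
Resisting = 24.3 + 659.1·tan26.4° = 24.3 + 327.2 = 351.5 kN/m
FS = 351.5 / 222.2 = 1.582

FS = 1.58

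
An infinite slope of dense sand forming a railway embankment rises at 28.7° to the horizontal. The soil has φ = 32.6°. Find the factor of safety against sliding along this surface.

FS = 1.17

For a dry cohesionless infinite slope the factor of safety is FS = tanφ / tanβ.
FS = tan32.6° / tan28.7° = 0.6395 / 0.5475 = 1.168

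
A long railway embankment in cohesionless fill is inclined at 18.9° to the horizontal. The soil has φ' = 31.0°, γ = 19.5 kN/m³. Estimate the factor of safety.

For a dry cohesionless infinite slope the factor of safety is FS = tanφ' / tanβ.
FS = tan31.0° / tan18.9° = 0.6009 / 0.3424 = 1.755

FS = 1.75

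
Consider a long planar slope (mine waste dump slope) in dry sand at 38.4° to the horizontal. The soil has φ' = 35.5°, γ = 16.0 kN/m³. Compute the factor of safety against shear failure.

FS = 0.90

For a dry cohesionless infinite slope the factor of safety is FS = tanφ' / tanβ.
FS = tan35.5° / tan38.4° = 0.7133 / 0.7926 = 0.900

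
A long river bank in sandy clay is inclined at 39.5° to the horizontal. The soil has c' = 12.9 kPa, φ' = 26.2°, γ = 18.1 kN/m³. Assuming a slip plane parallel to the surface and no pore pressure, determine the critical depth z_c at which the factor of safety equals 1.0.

z_c = 3.60 m

Setting FS = 1.00 in FS = [c' + γz cos²β tanφ'] / [γz sinβ cosβ] and solving for z:
z = c' / [γ cosβ (FS·sinβ − cosβ·tanφ')]
  = 12.9 / [18.1·cos39.5°·(1.00·sin39.5° − cos39.5°·tan26.2°)]
  = 12.9 / [18.1·0.7716·(1.00·0.6361 − 0.7716·0.4921)]
  = 12.9 / 3.5809 = 3.602 m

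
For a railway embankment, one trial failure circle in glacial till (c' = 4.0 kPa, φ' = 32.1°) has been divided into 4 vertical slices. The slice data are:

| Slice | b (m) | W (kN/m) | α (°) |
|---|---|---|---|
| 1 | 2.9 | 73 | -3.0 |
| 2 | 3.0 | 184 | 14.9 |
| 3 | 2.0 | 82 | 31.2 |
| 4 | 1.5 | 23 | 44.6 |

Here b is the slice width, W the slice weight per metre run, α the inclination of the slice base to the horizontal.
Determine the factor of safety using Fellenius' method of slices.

Ordinary method of slices: FS = Σ[c'·Δl_i + (W_i cosα_i)·tanφ'] / Σ W_i sinα_i, with Δl_i = b_i / cosα_i.
Slice 1: Δl = 2.9/cos(-3.0°) = 2.904 m; N'_1 = 73·cos(-3.0°) = 72.9; c'Δl = 11.62; W sinα = -3.8
Slice 2: Δl = 3.0/cos14.9° = 3.104 m; N'_2 = 184·cos14.9° = 177.8; c'Δl = 12.42; W sinα = 47.3
Slice 3: Δl = 2.0/cos31.2° = 2.338 m; N'_3 = 82·cos31.2° = 70.1; c'Δl = 9.35; W sinα = 42.5
Slice 4: Δl = 1.5/cos44.6° = 2.107 m; N'_4 = 23·cos44.6° = 16.4; c'Δl = 8.43; W sinα = 16.1
Σc'Δl = 41.8 kN/m; ΣN' = 337.2 kN/m; ΣW sinα = 102.1 kN/m
Resisting = 41.8 + 337.2·tan32.1° = 41.8 + 211.5 = 253.4 kN/m
FS = 253.4 / 102.1 = 2.481

FS = 2.48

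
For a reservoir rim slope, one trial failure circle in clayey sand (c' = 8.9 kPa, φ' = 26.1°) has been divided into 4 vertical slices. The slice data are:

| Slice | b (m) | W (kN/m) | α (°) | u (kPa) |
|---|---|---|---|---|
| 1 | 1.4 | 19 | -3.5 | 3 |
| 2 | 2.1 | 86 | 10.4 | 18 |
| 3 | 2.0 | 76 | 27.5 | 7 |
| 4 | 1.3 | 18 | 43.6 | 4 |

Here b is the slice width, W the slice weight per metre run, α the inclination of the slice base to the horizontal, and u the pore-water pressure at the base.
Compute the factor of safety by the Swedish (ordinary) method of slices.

FS = 2.03

Ordinary method of slices: FS = Σ[c'·Δl_i + (W_i cosα_i − u_i·Δl_i)·tanφ'] / Σ W_i sinα_i, with Δl_i = b_i / cosα_i.
Slice 1: Δl = 1.4/cos(-3.5°) = 1.403 m; N'_1 = 19·cos(-3.5°) − 3·1.403 = 14.8; c'Δl = 12.48; W sinα = -1.2
Slice 2: Δl = 2.1/cos10.4° = 2.135 m; N'_2 = 86·cos10.4° − 18·2.135 = 46.2; c'Δl = 19.00; W sinα = 15.5
Slice 3: Δl = 2.0/cos27.5° = 2.255 m; N'_3 = 76·cos27.5° − 7·2.255 = 51.6; c'Δl = 20.07; W sinα = 35.1
Slice 4: Δl = 1.3/cos43.6° = 1.795 m; N'_4 = 18·cos43.6° − 4·1.795 = 5.9; c'Δl = 15.98; W sinα = 12.4
Σc'Δl = 67.5 kN/m; ΣN' = 118.4 kN/m; ΣW sinα = 61.9 kN/m
Resisting = 67.5 + 118.4·tan26.1° = 67.5 + 58.0 = 125.5 kN/m
FS = 125.5 / 61.9 = 2.029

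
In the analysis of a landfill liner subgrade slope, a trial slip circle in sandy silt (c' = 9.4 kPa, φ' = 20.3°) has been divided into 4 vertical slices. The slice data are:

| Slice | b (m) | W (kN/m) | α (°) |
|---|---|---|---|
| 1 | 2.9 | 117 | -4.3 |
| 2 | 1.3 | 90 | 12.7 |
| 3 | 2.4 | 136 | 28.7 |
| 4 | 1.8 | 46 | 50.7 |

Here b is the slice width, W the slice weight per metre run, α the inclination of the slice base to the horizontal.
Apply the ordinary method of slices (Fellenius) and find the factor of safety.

Ordinary method of slices: FS = Σ[c'·Δl_i + (W_i cosα_i)·tanφ'] / Σ W_i sinα_i, with Δl_i = b_i / cosα_i.
Slice 1: Δl = 2.9/cos(-4.3°) = 2.908 m; N'_1 = 117·cos(-4.3°) = 116.7; c'Δl = 27.34; W sinα = -8.8
Slice 2: Δl = 1.3/cos12.7° = 1.333 m; N'_2 = 90·cos12.7° = 87.8; c'Δl = 12.53; W sinα = 19.8
Slice 3: Δl = 2.4/cos28.7° = 2.736 m; N'_3 = 136·cos28.7° = 119.3; c'Δl = 25.72; W sinα = 65.3
Slice 4: Δl = 1.8/cos50.7° = 2.842 m; N'_4 = 46·cos50.7° = 29.1; c'Δl = 26.71; W sinα = 35.6
Σc'Δl = 92.3 kN/m; ΣN' = 352.9 kN/m; ΣW sinα = 111.9 kN/m
Resisting = 92.3 + 352.9·tan20.3° = 92.3 + 130.5 = 222.8 kN/m
FS = 222.8 / 111.9 = 1.991

FS = 1.99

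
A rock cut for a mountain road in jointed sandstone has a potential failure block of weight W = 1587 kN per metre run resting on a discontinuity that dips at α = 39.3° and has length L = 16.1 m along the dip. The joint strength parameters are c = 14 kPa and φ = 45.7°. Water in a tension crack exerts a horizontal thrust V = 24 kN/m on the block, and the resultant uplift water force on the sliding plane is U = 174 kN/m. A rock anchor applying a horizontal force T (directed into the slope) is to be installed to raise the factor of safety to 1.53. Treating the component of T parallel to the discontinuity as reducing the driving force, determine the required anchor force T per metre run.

T = 151 kN/m

Resolving forces along and normal to the sliding plane, with the horizontal anchor force T adding T·sinα to the effective normal force and T·cosα acting up the plane against the driving force:
FS = [cL + (W cosα − U − V sinα + T sinα) tanφ] / [W sinα + V cosα − T cosα]
Without the anchor: N' = 1038.9 kN/m, driving T_d = 1023.7 kN/m, resisting R = 14·16.1 + 1038.9·tan45.7° = 1290.0 kN/m, FS = 1.26.
Setting FS = 1.53 and solving for T:
1.53·(1023.7 − T cos39.3°) = 1290.0 + T sin39.3°·tan45.7°
T·(sin39.3°·tan45.7° + 1.53·cos39.3°) = 1.53·1023.7 − 1290.0
T·(0.6334·1.0247 + 1.53·0.7738) = 1566.3 − 1290.0 = 276.4
T·1.8330 = 276.4
T = 150.8 kN/m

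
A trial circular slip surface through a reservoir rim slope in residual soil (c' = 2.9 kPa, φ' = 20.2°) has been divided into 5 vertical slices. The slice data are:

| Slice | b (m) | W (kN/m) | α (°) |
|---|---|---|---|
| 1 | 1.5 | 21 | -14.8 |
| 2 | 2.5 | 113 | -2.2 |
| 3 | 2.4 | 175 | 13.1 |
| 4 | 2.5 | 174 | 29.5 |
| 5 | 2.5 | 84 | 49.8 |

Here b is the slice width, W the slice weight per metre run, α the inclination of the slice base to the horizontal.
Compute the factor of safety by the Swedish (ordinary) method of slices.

FS = 1.26

Ordinary method of slices: FS = Σ[c'·Δl_i + (W_i cosα_i)·tanφ'] / Σ W_i sinα_i, with Δl_i = b_i / cosα_i.
Slice 1: Δl = 1.5/cos(-14.8°) = 1.551 m; N'_1 = 21·cos(-14.8°) = 20.3; c'Δl = 4.50; W sinα = -5.4
Slice 2: Δl = 2.5/cos(-2.2°) = 2.502 m; N'_2 = 113·cos(-2.2°) = 112.9; c'Δl = 7.26; W sinα = -4.3
Slice 3: Δl = 2.4/cos13.1° = 2.464 m; N'_3 = 175·cos13.1° = 170.4; c'Δl = 7.15; W sinα = 39.7
Slice 4: Δl = 2.5/cos29.5° = 2.872 m; N'_4 = 174·cos29.5° = 151.4; c'Δl = 8.33; W sinα = 85.7
Slice 5: Δl = 2.5/cos49.8° = 3.873 m; N'_5 = 84·cos49.8° = 54.2; c'Δl = 11.23; W sinα = 64.2
Σc'Δl = 38.5 kN/m; ΣN' = 509.3 kN/m; ΣW sinα = 179.8 kN/m
Resisting = 38.5 + 509.3·tan20.2° = 38.5 + 187.4 = 225.9 kN/m
FS = 225.9 / 179.8 = 1.256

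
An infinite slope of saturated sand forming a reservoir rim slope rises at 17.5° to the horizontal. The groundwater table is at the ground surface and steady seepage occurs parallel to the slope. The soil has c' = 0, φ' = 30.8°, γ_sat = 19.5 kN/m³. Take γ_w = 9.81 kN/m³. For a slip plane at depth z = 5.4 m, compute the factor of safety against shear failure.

With seepage parallel to the slope and the water table at the surface, the effective normal stress on the slip plane uses the buoyant unit weight γ' = γ_sat − γ_w while the driving shear stress uses γ_sat:
FS = [c' + γ' z cos²β tanφ'] / [γ_sat z sinβ cosβ]
(For c' = 0 this reduces to FS = (γ'/γ_sat)·tanφ'/tanβ.)
γ' = 19.5 − 9.81 = 9.69 kN/m³
Numerator = 0.0 + 9.69·5.4·cos²17.5°·tan30.8° = 0.0 + 9.69·5.4·0.9096·0.5961 = 28.372 kPa
Denominator = 19.5·5.4·sin17.5°·cos17.5° = 19.5·5.4·0.3007·0.9537 = 30.199 kPa
FS = 28.372 / 30.199 = 0.940

FS = 0.94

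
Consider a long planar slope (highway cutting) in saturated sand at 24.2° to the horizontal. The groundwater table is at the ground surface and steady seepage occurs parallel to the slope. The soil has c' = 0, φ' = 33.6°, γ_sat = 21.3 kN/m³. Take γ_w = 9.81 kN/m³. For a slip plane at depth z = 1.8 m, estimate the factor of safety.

FS = 0.80

With seepage parallel to the slope and the water table at the surface, the effective normal stress on the slip plane uses the buoyant unit weight γ' = γ_sat − γ_w while the driving shear stress uses γ_sat:
FS = [c' + γ' z cos²β tanφ'] / [γ_sat z sinβ cosβ]
(For c' = 0 this reduces to FS = (γ'/γ_sat)·tanφ'/tanβ.)
γ' = 21.3 − 9.81 = 11.49 kN/m³
Numerator = 0.0 + 11.49·1.8·cos²24.2°·tan33.6° = 0.0 + 11.49·1.8·0.8320·0.6644 = 11.432 kPa
Denominator = 21.3·1.8·sin24.2°·cos24.2° = 21.3·1.8·0.4099·0.9121 = 14.335 kPa
FS = 11.432 / 14.335 = 0.797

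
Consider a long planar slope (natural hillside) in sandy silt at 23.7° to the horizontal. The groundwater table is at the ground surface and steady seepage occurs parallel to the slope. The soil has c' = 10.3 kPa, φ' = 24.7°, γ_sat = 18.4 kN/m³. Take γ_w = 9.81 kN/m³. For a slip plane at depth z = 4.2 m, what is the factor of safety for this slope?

FS = 0.85

With seepage parallel to the slope and the water table at the surface, the effective normal stress on the slip plane uses the buoyant unit weight γ' = γ_sat − γ_w while the driving shear stress uses γ_sat:
FS = [c' + γ' z cos²β tanφ'] / [γ_sat z sinβ cosβ]
γ' = 18.4 − 9.81 = 8.59 kN/m³
Numerator = 10.3 + 8.59·4.2·cos²23.7°·tan24.7° = 10.3 + 8.59·4.2·0.8384·0.4599 = 24.213 kPa
Denominator = 18.4·4.2·sin23.7°·cos23.7° = 18.4·4.2·0.4019·0.9157 = 28.443 kPa
FS = 24.213 / 28.443 = 0.851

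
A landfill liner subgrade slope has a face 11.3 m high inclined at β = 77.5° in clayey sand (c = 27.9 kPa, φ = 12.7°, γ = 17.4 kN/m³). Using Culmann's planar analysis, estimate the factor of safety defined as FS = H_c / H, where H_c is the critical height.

H_c = (4c/γ) · sinβ cosφ / [1 − cos(β − φ)]
    = (4·27.9/17.4) · sin77.5°·cos12.7° / [1 − cos64.8°]
    = 6.414 · 0.9524 / 0.5742 = 10.64 m
FS = H_c / H = 10.64 / 11.3 = 0.941

FS = 0.94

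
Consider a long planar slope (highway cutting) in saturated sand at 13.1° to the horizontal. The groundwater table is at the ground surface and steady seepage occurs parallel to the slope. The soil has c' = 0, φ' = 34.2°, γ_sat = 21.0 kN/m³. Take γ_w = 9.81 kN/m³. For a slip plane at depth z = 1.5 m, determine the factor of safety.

With seepage parallel to the slope and the water table at the surface, the effective normal stress on the slip plane uses the buoyant unit weight γ' = γ_sat − γ_w while the driving shear stress uses γ_sat:
FS = [c' + γ' z cos²β tanφ'] / [γ_sat z sinβ cosβ]
(For c' = 0 this reduces to FS = (γ'/γ_sat)·tanφ'/tanβ.)
γ' = 21.0 − 9.81 = 11.19 kN/m³
Numerator = 0.0 + 11.19·1.5·cos²13.1°·tan34.2° = 0.0 + 11.19·1.5·0.9486·0.6796 = 10.821 kPa
Denominator = 21.0·1.5·sin13.1°·cos13.1° = 21.0·1.5·0.2267·0.9740 = 6.954 kPa
FS = 10.821 / 6.954 = 1.556

FS = 1.56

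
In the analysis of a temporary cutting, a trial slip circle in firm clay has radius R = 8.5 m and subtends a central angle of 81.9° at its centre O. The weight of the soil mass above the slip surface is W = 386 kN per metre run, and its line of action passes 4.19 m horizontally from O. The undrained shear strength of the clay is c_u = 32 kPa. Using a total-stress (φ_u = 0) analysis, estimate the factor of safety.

FS = 2.04

Taking moments about the centre O, the resisting moment is provided by the undrained shear strength acting along the arc:
Arc length L_a = R·θ = 8.5·(81.9°·π/180) = 8.5·1.4294 = 12.15 m
M_R = c_u·L_a·R = 32·12.15·8.5 = 3304.8 kN·m/m
M_D = W·d = 386·4.19 = 1617.3 kN·m/m
FS = M_R / M_D = 3304.8 / 1617.3 = 2.043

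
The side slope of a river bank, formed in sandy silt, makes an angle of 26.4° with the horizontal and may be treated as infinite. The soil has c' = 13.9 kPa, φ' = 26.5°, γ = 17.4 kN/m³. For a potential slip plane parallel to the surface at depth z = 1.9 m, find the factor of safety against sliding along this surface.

FS = 2.06

For an infinite slope with a slip plane parallel to the surface (no pore pressure): FS = [c' + γz cos²β tanφ'] / [γz sinβ cosβ].
γz = 17.4·1.9 = 33.06 kN/m²
Numerator = 13.9 + 33.06·cos²26.4°·tan26.5° = 13.9 + 33.06·0.8023·0.4986 = 27.124 kPa
Denominator = 33.06·sin26.4°·cos26.4° = 33.06·0.4446·0.8957 = 13.167 kPa
FS = 27.124 / 13.167 = 2.060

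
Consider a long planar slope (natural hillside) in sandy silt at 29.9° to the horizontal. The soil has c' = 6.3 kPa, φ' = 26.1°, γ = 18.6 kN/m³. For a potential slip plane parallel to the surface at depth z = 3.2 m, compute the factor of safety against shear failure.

FS = 1.10

For an infinite slope with a slip plane parallel to the surface (no pore pressure): FS = [c' + γz cos²β tanφ'] / [γz sinβ cosβ].
γz = 18.6·3.2 = 59.52 kN/m²
Numerator = 6.3 + 59.52·cos²29.9°·tan26.1° = 6.3 + 59.52·0.7515·0.4899 = 28.213 kPa
Denominator = 59.52·sin29.9°·cos29.9° = 59.52·0.4985·0.8669 = 25.721 kPa
FS = 28.213 / 25.721 = 1.097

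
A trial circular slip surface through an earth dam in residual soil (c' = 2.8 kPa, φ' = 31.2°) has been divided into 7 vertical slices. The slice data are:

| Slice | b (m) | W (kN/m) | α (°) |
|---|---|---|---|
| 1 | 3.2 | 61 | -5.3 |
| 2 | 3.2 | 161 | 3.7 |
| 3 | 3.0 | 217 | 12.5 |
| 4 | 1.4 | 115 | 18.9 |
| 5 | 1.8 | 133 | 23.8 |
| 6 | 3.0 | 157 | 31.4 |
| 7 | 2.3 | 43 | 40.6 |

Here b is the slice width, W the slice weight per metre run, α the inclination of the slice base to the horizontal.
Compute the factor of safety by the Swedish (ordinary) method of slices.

Ordinary method of slices: FS = Σ[c'·Δl_i + (W_i cosα_i)·tanφ'] / Σ W_i sinα_i, with Δl_i = b_i / cosα_i.
Slice 1: Δl = 3.2/cos(-5.3°) = 3.214 m; N'_1 = 61·cos(-5.3°) = 60.7; c'Δl = 9.00; W sinα = -5.6
Slice 2: Δl = 3.2/cos3.7° = 3.207 m; N'_2 = 161·cos3.7° = 160.7; c'Δl = 8.98; W sinα = 10.4
Slice 3: Δl = 3.0/cos12.5° = 3.073 m; N'_3 = 217·cos12.5° = 211.9; c'Δl = 8.60; W sinα = 47.0
Slice 4: Δl = 1.4/cos18.9° = 1.480 m; N'_4 = 115·cos18.9° = 108.8; c'Δl = 4.14; W sinα = 37.3
Slice 5: Δl = 1.8/cos23.8° = 1.967 m; N'_5 = 133·cos23.8° = 121.7; c'Δl = 5.51; W sinα = 53.7
Slice 6: Δl = 3.0/cos31.4° = 3.515 m; N'_6 = 157·cos31.4° = 134.0; c'Δl = 9.84; W sinα = 81.8
Slice 7: Δl = 2.3/cos40.6° = 3.029 m; N'_7 = 43·cos40.6° = 32.6; c'Δl = 8.48; W sinα = 28.0
Σc'Δl = 54.6 kN/m; ΣN' = 830.4 kN/m; ΣW sinα = 252.4 kN/m
Resisting = 54.6 + 830.4·tan31.2° = 54.6 + 502.9 = 557.5 kN/m
FS = 557.5 / 252.4 = 2.208

FS = 2.21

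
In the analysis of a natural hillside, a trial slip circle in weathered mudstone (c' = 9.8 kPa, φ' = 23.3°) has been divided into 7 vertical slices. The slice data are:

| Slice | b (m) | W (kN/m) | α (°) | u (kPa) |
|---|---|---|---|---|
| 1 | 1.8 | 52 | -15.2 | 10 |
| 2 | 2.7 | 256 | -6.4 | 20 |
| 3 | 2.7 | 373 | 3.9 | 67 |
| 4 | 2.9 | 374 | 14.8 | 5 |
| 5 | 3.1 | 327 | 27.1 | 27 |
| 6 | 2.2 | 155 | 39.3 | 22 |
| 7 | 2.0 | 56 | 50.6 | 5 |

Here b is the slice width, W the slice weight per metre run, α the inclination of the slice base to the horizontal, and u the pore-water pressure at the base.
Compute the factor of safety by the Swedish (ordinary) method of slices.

Ordinary method of slices: FS = Σ[c'·Δl_i + (W_i cosα_i − u_i·Δl_i)·tanφ'] / Σ W_i sinα_i, with Δl_i = b_i / cosα_i.
Slice 1: Δl = 1.8/cos(-15.2°) = 1.865 m; N'_1 = 52·cos(-15.2°) − 10·1.865 = 31.5; c'Δl = 18.28; W sinα = -13.6
Slice 2: Δl = 2.7/cos(-6.4°) = 2.717 m; N'_2 = 256·cos(-6.4°) − 20·2.717 = 200.1; c'Δl = 26.63; W sinα = -28.5
Slice 3: Δl = 2.7/cos3.9° = 2.706 m; N'_3 = 373·cos3.9° − 67·2.706 = 190.8; c'Δl = 26.52; W sinα = 25.4
Slice 4: Δl = 2.9/cos14.8° = 3.000 m; N'_4 = 374·cos14.8° − 5·3.000 = 346.6; c'Δl = 29.40; W sinα = 95.5
Slice 5: Δl = 3.1/cos27.1° = 3.482 m; N'_5 = 327·cos27.1° − 27·3.482 = 197.1; c'Δl = 34.13; W sinα = 149.0
Slice 6: Δl = 2.2/cos39.3° = 2.843 m; N'_6 = 155·cos39.3° − 22·2.843 = 57.4; c'Δl = 27.86; W sinα = 98.2
Slice 7: Δl = 2.0/cos50.6° = 3.151 m; N'_7 = 56·cos50.6° − 5·3.151 = 19.8; c'Δl = 30.88; W sinα = 43.3
Σc'Δl = 193.7 kN/m; ΣN' = 1043.3 kN/m; ΣW sinα = 369.1 kN/m
Resisting = 193.7 + 1043.3·tan23.3° = 193.7 + 449.3 = 643.0 kN/m
FS = 643.0 / 369.1 = 1.742

FS = 1.74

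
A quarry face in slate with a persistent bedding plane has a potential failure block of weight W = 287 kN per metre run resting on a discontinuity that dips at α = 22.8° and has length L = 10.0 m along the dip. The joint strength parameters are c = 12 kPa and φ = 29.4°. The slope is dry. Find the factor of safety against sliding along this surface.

FS = 2.42

Resolving the block weight along and normal to the plane and applying the Mohr–Coulomb strength on the joint:
N' = W cosα = 287·cos22.8° = 264.6 kN/m
Driving force T = W sinα = 287·sin22.8° = 111.2 kN/m
Resisting force R = c·L + N'·tanφ = 12·10.0 + 264.6·tan29.4° = 120.0 + 149.1 = 269.1 kN/m
FS = R / T = 269.1 / 111.2 = 2.419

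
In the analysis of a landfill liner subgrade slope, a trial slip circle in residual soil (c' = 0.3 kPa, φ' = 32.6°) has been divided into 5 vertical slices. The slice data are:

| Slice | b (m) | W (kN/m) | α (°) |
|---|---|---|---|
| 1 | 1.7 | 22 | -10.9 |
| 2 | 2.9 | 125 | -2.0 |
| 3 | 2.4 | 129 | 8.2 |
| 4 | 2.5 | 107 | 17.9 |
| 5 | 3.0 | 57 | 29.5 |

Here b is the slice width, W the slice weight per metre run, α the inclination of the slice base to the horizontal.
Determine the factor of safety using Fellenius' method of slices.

FS = 3.90

Ordinary method of slices: FS = Σ[c'·Δl_i + (W_i cosα_i)·tanφ'] / Σ W_i sinα_i, with Δl_i = b_i / cosα_i.
Slice 1: Δl = 1.7/cos(-10.9°) = 1.731 m; N'_1 = 22·cos(-10.9°) = 21.6; c'Δl = 0.52; W sinα = -4.2
Slice 2: Δl = 2.9/cos(-2.0°) = 2.902 m; N'_2 = 125·cos(-2.0°) = 124.9; c'Δl = 0.87; W sinα = -4.4
Slice 3: Δl = 2.4/cos8.2° = 2.425 m; N'_3 = 129·cos8.2° = 127.7; c'Δl = 0.73; W sinα = 18.4
Slice 4: Δl = 2.5/cos17.9° = 2.627 m; N'_4 = 107·cos17.9° = 101.8; c'Δl = 0.79; W sinα = 32.9
Slice 5: Δl = 3.0/cos29.5° = 3.447 m; N'_5 = 57·cos29.5° = 49.6; c'Δl = 1.03; W sinα = 28.1
Σc'Δl = 3.9 kN/m; ΣN' = 425.6 kN/m; ΣW sinα = 70.8 kN/m
Resisting = 3.9 + 425.6·tan32.6° = 3.9 + 272.2 = 276.1 kN/m
FS = 276.1 / 70.8 = 3.899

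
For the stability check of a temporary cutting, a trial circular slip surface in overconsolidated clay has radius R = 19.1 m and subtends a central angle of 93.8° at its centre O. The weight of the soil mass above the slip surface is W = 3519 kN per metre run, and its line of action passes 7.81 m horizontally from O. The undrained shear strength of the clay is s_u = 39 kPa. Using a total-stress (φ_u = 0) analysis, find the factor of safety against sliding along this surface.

FS = 0.85

Taking moments about the centre O, the resisting moment is provided by the undrained shear strength acting along the arc:
Arc length L_a = R·θ = 19.1·(93.8°·π/180) = 19.1·1.6371 = 31.27 m
M_R = s_u·L_a·R = 39·31.27·19.1 = 23292.3 kN·m/m
M_D = W·d = 3519·7.81 = 27483.4 kN·m/m
FS = M_R / M_D = 23292.3 / 27483.4 = 0.848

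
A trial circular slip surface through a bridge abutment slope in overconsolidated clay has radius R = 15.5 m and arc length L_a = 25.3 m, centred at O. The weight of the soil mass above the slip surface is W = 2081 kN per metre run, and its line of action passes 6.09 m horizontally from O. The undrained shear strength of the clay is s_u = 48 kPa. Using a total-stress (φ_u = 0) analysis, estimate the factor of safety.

Taking moments about the centre O, the resisting moment is provided by the undrained shear strength acting along the arc:
M_R = s_u·L_a·R = 48·25.30·15.5 = 18823.2 kN·m/m
M_D = W·d = 2081·6.09 = 12673.3 kN·m/m
FS = M_R / M_D = 18823.2 / 12673.3 = 1.485

FS = 1.49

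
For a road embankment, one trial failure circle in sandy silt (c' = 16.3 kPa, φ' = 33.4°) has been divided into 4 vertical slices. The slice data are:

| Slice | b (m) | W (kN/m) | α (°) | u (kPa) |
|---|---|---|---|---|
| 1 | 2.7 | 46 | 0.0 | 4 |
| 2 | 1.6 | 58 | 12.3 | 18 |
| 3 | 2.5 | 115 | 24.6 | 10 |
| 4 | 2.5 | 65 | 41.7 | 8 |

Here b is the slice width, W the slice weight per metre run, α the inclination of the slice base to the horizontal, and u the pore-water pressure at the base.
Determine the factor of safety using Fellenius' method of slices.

FS = 2.67

Ordinary method of slices: FS = Σ[c'·Δl_i + (W_i cosα_i − u_i·Δl_i)·tanφ'] / Σ W_i sinα_i, with Δl_i = b_i / cosα_i.
Slice 1: Δl = 2.7/cos0.0° = 2.700 m; N'_1 = 46·cos0.0° − 4·2.700 = 35.2; c'Δl = 44.01; W sinα = 0.0
Slice 2: Δl = 1.6/cos12.3° = 1.638 m; N'_2 = 58·cos12.3° − 18·1.638 = 27.2; c'Δl = 26.69; W sinα = 12.4
Slice 3: Δl = 2.5/cos24.6° = 2.750 m; N'_3 = 115·cos24.6° − 10·2.750 = 77.1; c'Δl = 44.82; W sinα = 47.9
Slice 4: Δl = 2.5/cos41.7° = 3.348 m; N'_4 = 65·cos41.7° − 8·3.348 = 21.7; c'Δl = 54.58; W sinα = 43.2
Σc'Δl = 170.1 kN/m; ΣN' = 161.2 kN/m; ΣW sinα = 103.5 kN/m
Resisting = 170.1 + 161.2·tan33.4° = 170.1 + 106.3 = 276.4 kN/m
FS = 276.4 / 103.5 = 2.671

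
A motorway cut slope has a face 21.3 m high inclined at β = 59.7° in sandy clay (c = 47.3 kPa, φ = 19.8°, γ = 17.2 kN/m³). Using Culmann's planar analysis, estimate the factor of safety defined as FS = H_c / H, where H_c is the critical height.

FS = 1.80

H_c = (4c/γ) · sinβ cosφ / [1 − cos(β − φ)]
    = (4·47.3/17.2) · sin59.7°·cos19.8° / [1 − cos39.9°]
    = 11.000 · 0.8124 / 0.2328 = 38.38 m
FS = H_c / H = 38.38 / 21.3 = 1.802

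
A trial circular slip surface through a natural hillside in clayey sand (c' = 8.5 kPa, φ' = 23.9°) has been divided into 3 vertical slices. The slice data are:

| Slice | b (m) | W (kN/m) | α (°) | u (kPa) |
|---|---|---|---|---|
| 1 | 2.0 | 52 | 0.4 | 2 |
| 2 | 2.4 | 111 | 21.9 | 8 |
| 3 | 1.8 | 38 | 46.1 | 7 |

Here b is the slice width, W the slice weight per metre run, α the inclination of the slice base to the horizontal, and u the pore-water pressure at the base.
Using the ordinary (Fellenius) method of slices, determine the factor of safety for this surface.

Ordinary method of slices: FS = Σ[c'·Δl_i + (W_i cosα_i − u_i·Δl_i)·tanφ'] / Σ W_i sinα_i, with Δl_i = b_i / cosα_i.
Slice 1: Δl = 2.0/cos0.4° = 2.000 m; N'_1 = 52·cos0.4° − 2·2.000 = 48.0; c'Δl = 17.00; W sinα = 0.4
Slice 2: Δl = 2.4/cos21.9° = 2.587 m; N'_2 = 111·cos21.9° − 8·2.587 = 82.3; c'Δl = 21.99; W sinα = 41.4
Slice 3: Δl = 1.8/cos46.1° = 2.596 m; N'_3 = 38·cos46.1° − 7·2.596 = 8.2; c'Δl = 22.07; W sinα = 27.4
Σc'Δl = 61.1 kN/m; ΣN' = 138.5 kN/m; ΣW sinα = 69.1 kN/m
Resisting = 61.1 + 138.5·tan23.9° = 61.1 + 61.4 = 122.4 kN/m
FS = 122.4 / 69.1 = 1.770

FS = 1.77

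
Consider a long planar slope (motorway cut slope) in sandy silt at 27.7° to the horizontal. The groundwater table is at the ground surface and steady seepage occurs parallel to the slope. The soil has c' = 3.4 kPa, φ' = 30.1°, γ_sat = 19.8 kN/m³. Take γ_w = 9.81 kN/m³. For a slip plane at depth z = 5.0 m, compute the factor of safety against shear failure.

FS = 0.64

With seepage parallel to the slope and the water table at the surface, the effective normal stress on the slip plane uses the buoyant unit weight γ' = γ_sat − γ_w while the driving shear stress uses γ_sat:
FS = [c' + γ' z cos²β tanφ'] / [γ_sat z sinβ cosβ]
γ' = 19.8 − 9.81 = 9.99 kN/m³
Numerator = 3.4 + 9.99·5.0·cos²27.7°·tan30.1° = 3.4 + 9.99·5.0·0.7839·0.5797 = 26.098 kPa
Denominator = 19.8·5.0·sin27.7°·cos27.7° = 19.8·5.0·0.4648·0.8854 = 40.745 kPa
FS = 26.098 / 40.745 = 0.641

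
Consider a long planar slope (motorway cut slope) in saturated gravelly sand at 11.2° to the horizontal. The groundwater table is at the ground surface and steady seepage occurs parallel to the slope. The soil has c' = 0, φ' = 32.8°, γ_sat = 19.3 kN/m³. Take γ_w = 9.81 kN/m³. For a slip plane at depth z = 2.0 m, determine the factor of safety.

With seepage parallel to the slope and the water table at the surface, the effective normal stress on the slip plane uses the buoyant unit weight γ' = γ_sat − γ_w while the driving shear stress uses γ_sat:
FS = [c' + γ' z cos²β tanφ'] / [γ_sat z sinβ cosβ]
(For c' = 0 this reduces to FS = (γ'/γ_sat)·tanφ'/tanβ.)
γ' = 19.3 − 9.81 = 9.49 kN/m³
Numerator = 0.0 + 9.49·2.0·cos²11.2°·tan32.8° = 0.0 + 9.49·2.0·0.9623·0.6445 = 11.770 kPa
Denominator = 19.3·2.0·sin11.2°·cos11.2° = 19.3·2.0·0.1942·0.9810 = 7.355 kPa
FS = 11.770 / 7.355 = 1.600

FS = 1.60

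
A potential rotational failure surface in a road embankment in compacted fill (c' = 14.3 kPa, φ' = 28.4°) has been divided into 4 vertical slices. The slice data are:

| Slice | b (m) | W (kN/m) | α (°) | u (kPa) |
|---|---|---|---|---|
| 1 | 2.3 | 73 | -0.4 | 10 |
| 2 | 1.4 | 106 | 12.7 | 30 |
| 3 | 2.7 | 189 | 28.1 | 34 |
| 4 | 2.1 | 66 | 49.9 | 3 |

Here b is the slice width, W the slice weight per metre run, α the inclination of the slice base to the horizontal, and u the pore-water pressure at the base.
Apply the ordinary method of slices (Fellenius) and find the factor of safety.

FS = 1.57

Ordinary method of slices: FS = Σ[c'·Δl_i + (W_i cosα_i − u_i·Δl_i)·tanφ'] / Σ W_i sinα_i, with Δl_i = b_i / cosα_i.
Slice 1: Δl = 2.3/cos(-0.4°) = 2.300 m; N'_1 = 73·cos(-0.4°) − 10·2.300 = 50.0; c'Δl = 32.89; W sinα = -0.5
Slice 2: Δl = 1.4/cos12.7° = 1.435 m; N'_2 = 106·cos12.7° − 30·1.435 = 60.4; c'Δl = 20.52; W sinα = 23.3
Slice 3: Δl = 2.7/cos28.1° = 3.061 m; N'_3 = 189·cos28.1° − 34·3.061 = 62.7; c'Δl = 43.77; W sinα = 89.0
Slice 4: Δl = 2.1/cos49.9° = 3.260 m; N'_4 = 66·cos49.9° − 3·3.260 = 32.7; c'Δl = 46.62; W sinα = 50.5
Σc'Δl = 143.8 kN/m; ΣN' = 205.7 kN/m; ΣW sinα = 162.3 kN/m
Resisting = 143.8 + 205.7·tan28.4° = 143.8 + 111.2 = 255.0 kN/m
FS = 255.0 / 162.3 = 1.571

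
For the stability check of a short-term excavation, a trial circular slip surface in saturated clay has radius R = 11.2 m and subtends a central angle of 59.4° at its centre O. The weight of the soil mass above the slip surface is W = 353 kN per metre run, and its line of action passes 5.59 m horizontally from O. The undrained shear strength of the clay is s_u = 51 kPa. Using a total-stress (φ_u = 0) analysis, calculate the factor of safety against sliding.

FS = 3.36

Taking moments about the centre O, the resisting moment is provided by the undrained shear strength acting along the arc:
Arc length L_a = R·θ = 11.2·(59.4°·π/180) = 11.2·1.0367 = 11.61 m
M_R = s_u·L_a·R = 51·11.61·11.2 = 6632.4 kN·m/m
M_D = W·d = 353·5.59 = 1973.3 kN·m/m
FS = M_R / M_D = 6632.4 / 1973.3 = 3.361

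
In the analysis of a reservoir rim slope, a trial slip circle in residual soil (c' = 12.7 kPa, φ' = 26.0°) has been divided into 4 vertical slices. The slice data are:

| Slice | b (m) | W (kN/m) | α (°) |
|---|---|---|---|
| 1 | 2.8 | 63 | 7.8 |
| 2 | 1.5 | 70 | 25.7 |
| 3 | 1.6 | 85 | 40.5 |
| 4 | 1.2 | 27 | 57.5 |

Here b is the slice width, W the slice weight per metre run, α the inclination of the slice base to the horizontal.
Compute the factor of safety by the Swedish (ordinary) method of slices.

FS = 1.81

Ordinary method of slices: FS = Σ[c'·Δl_i + (W_i cosα_i)·tanφ'] / Σ W_i sinα_i, with Δl_i = b_i / cosα_i.
Slice 1: Δl = 2.8/cos7.8° = 2.826 m; N'_1 = 63·cos7.8° = 62.4; c'Δl = 35.89; W sinα = 8.6
Slice 2: Δl = 1.5/cos25.7° = 1.665 m; N'_2 = 70·cos25.7° = 63.1; c'Δl = 21.14; W sinα = 30.4
Slice 3: Δl = 1.6/cos40.5° = 2.104 m; N'_3 = 85·cos40.5° = 64.6; c'Δl = 26.72; W sinα = 55.2
Slice 4: Δl = 1.2/cos57.5° = 2.233 m; N'_4 = 27·cos57.5° = 14.5; c'Δl = 28.36; W sinα = 22.8
Σc'Δl = 112.1 kN/m; ΣN' = 204.6 kN/m; ΣW sinα = 116.9 kN/m
Resisting = 112.1 + 204.6·tan26.0° = 112.1 + 99.8 = 211.9 kN/m
FS = 211.9 / 116.9 = 1.813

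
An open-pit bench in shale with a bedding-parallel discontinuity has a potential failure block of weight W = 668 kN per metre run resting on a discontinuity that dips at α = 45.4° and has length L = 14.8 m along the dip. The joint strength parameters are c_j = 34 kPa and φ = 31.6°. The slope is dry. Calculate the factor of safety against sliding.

Resolving the block weight along and normal to the plane and applying the Mohr–Coulomb strength on the joint:
N' = W cosα = 668·cos45.4° = 469.0 kN/m
Driving force T = W sinα = 668·sin45.4° = 475.6 kN/m
Resisting force R = c_j·L + N'·tanφ = 34·14.8 + 469.0·tan31.6° = 503.2 + 288.6 = 791.8 kN/m
FS = R / T = 791.8 / 475.6 = 1.665

FS = 1.66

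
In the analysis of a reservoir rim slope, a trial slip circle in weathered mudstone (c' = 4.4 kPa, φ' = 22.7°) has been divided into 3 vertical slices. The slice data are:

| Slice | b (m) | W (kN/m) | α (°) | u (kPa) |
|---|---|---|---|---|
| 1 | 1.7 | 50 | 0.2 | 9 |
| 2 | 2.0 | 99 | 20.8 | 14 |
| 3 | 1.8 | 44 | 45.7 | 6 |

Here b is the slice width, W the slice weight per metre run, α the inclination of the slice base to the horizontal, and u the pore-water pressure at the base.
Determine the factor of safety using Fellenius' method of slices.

Ordinary method of slices: FS = Σ[c'·Δl_i + (W_i cosα_i − u_i·Δl_i)·tanφ'] / Σ W_i sinα_i, with Δl_i = b_i / cosα_i.
Slice 1: Δl = 1.7/cos0.2° = 1.700 m; N'_1 = 50·cos0.2° − 9·1.700 = 34.7; c'Δl = 7.48; W sinα = 0.2
Slice 2: Δl = 2.0/cos20.8° = 2.139 m; N'_2 = 99·cos20.8° − 14·2.139 = 62.6; c'Δl = 9.41; W sinα = 35.2
Slice 3: Δl = 1.8/cos45.7° = 2.577 m; N'_3 = 44·cos45.7° − 6·2.577 = 15.3; c'Δl = 11.34; W sinα = 31.5
Σc'Δl = 28.2 kN/m; ΣN' = 112.6 kN/m; ΣW sinα = 66.8 kN/m
Resisting = 28.2 + 112.6·tan22.7° = 28.2 + 47.1 = 75.3 kN/m
FS = 75.3 / 66.8 = 1.127

FS = 1.13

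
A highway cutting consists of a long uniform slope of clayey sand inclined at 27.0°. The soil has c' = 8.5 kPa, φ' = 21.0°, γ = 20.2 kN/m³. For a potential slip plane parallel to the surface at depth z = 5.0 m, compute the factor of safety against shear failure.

FS = 0.96

For an infinite slope with a slip plane parallel to the surface (no pore pressure): FS = [c' + γz cos²β tanφ'] / [γz sinβ cosβ].
γz = 20.2·5.0 = 101.00 kN/m²
Numerator = 8.5 + 101.00·cos²27.0°·tan21.0° = 8.5 + 101.00·0.7939·0.3839 = 39.279 kPa
Denominator = 101.00·sin27.0°·cos27.0° = 101.00·0.4540·0.8910 = 40.855 kPa
FS = 39.279 / 40.855 = 0.961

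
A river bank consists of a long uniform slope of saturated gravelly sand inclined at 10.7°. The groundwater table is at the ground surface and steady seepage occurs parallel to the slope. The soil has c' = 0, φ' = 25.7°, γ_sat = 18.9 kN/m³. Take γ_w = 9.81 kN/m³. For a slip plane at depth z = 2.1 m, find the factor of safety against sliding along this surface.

With seepage parallel to the slope and the water table at the surface, the effective normal stress on the slip plane uses the buoyant unit weight γ' = γ_sat − γ_w while the driving shear stress uses γ_sat:
FS = [c' + γ' z cos²β tanφ'] / [γ_sat z sinβ cosβ]
(For c' = 0 this reduces to FS = (γ'/γ_sat)·tanφ'/tanβ.)
γ' = 18.9 − 9.81 = 9.09 kN/m³
Numerator = 0.0 + 9.09·2.1·cos²10.7°·tan25.7° = 0.0 + 9.09·2.1·0.9655·0.4813 = 8.870 kPa
Denominator = 18.9·2.1·sin10.7°·cos10.7° = 18.9·2.1·0.1857·0.9826 = 7.241 kPa
FS = 8.870 / 7.241 = 1.225

FS = 1.23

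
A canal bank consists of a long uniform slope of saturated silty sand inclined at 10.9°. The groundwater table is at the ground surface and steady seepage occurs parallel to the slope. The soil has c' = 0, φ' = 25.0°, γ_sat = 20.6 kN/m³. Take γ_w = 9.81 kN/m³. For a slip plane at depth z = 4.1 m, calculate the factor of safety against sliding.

With seepage parallel to the slope and the water table at the surface, the effective normal stress on the slip plane uses the buoyant unit weight γ' = γ_sat − γ_w while the driving shear stress uses γ_sat:
FS = [c' + γ' z cos²β tanφ'] / [γ_sat z sinβ cosβ]
(For c' = 0 this reduces to FS = (γ'/γ_sat)·tanφ'/tanβ.)
γ' = 20.6 − 9.81 = 10.79 kN/m³
Numerator = 0.0 + 10.79·4.1·cos²10.9°·tan25.0° = 0.0 + 10.79·4.1·0.9642·0.4663 = 19.891 kPa
Denominator = 20.6·4.1·sin10.9°·cos10.9° = 20.6·4.1·0.1891·0.9820 = 15.683 kPa
FS = 19.891 / 15.683 = 1.268

FS = 1.27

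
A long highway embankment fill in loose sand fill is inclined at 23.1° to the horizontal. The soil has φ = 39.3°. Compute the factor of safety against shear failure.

For a dry cohesionless infinite slope the factor of safety is FS = tanφ / tanβ.
FS = tan39.3° / tan23.1° = 0.8185 / 0.4265 = 1.919

FS = 1.92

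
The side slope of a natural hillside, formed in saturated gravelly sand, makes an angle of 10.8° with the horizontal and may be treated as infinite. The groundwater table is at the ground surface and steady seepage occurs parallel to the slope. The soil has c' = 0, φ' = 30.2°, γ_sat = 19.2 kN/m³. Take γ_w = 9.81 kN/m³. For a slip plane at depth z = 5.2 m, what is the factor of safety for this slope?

FS = 1.49

With seepage parallel to the slope and the water table at the surface, the effective normal stress on the slip plane uses the buoyant unit weight γ' = γ_sat − γ_w while the driving shear stress uses γ_sat:
FS = [c' + γ' z cos²β tanφ'] / [γ_sat z sinβ cosβ]
(For c' = 0 this reduces to FS = (γ'/γ_sat)·tanφ'/tanβ.)
γ' = 19.2 − 9.81 = 9.39 kN/m³
Numerator = 0.0 + 9.39·5.2·cos²10.8°·tan30.2° = 0.0 + 9.39·5.2·0.9649·0.5820 = 27.421 kPa
Denominator = 19.2·5.2·sin10.8°·cos10.8° = 19.2·5.2·0.1874·0.9823 = 18.377 kPa
FS = 27.421 / 18.377 = 1.492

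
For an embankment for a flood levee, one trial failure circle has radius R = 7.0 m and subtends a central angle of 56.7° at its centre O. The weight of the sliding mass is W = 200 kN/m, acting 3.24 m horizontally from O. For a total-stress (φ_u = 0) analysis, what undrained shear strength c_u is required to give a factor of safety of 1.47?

c_u = 19.6 kPa

FS = c_u·L_a·R / (W·d), so c_u = FS·W·d / (L_a·R).
Arc length L_a = R·θ = 7.0·(56.7°·π/180) = 7.0·0.9896 = 6.93 m
c_u = 1.47·200·3.24 / (6.93·7.0) = 952.6 / 48.49 = 19.64 kPa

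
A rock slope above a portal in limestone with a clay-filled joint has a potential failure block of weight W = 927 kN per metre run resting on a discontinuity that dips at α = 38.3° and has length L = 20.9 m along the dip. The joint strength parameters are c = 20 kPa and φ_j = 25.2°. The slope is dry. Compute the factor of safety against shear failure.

Resolving the block weight along and normal to the plane and applying the Mohr–Coulomb strength on the joint:
N' = W cosα = 927·cos38.3° = 727.5 kN/m
Driving force T = W sinα = 927·sin38.3° = 574.5 kN/m
Resisting force R = c·L + N'·tanφ_j = 20·20.9 + 727.5·tan25.2° = 418.0 + 342.3 = 760.3 kN/m
FS = R / T = 760.3 / 574.5 = 1.323

FS = 1.32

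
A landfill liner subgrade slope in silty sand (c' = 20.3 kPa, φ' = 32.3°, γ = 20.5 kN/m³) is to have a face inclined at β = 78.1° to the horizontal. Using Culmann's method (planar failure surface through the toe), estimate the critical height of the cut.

Culmann's analysis gives the critical failure plane at α_cr = (β + φ')/2 = (78.1 + 32.3)/2 = 55.2°, and the critical height
H_c = (4c'/γ) · sinβ cosφ' / [1 − cos(β − φ')]
    = (4·20.3/20.5) · sin78.1°·cos32.3° / [1 − cos(45.8°)]
    = 3.961 · 0.9785·0.8453 / [1 − 0.6972]
    = 3.961 · 0.8271 / 0.3028
    = 10.82 m

H_c = 10.82 m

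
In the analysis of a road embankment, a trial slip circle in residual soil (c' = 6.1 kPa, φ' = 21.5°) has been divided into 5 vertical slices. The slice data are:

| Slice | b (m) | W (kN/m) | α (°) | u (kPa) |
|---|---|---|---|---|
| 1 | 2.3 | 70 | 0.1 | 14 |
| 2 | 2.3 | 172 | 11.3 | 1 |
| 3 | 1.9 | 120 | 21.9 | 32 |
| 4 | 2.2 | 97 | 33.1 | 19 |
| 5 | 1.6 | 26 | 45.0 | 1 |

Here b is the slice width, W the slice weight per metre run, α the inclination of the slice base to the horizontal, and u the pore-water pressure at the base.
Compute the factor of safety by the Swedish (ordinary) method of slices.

Ordinary method of slices: FS = Σ[c'·Δl_i + (W_i cosα_i − u_i·Δl_i)·tanφ'] / Σ W_i sinα_i, with Δl_i = b_i / cosα_i.
Slice 1: Δl = 2.3/cos0.1° = 2.300 m; N'_1 = 70·cos0.1° − 14·2.300 = 37.8; c'Δl = 14.03; W sinα = 0.1
Slice 2: Δl = 2.3/cos11.3° = 2.345 m; N'_2 = 172·cos11.3° − 1·2.345 = 166.3; c'Δl = 14.31; W sinα = 33.7
Slice 3: Δl = 1.9/cos21.9° = 2.048 m; N'_3 = 120·cos21.9° − 32·2.048 = 45.8; c'Δl = 12.49; W sinα = 44.8
Slice 4: Δl = 2.2/cos33.1° = 2.626 m; N'_4 = 97·cos33.1° − 19·2.626 = 31.4; c'Δl = 16.02; W sinα = 53.0
Slice 5: Δl = 1.6/cos45.0° = 2.263 m; N'_5 = 26·cos45.0° − 1·2.263 = 16.1; c'Δl = 13.80; W sinα = 18.4
Σc'Δl = 70.7 kN/m; ΣN' = 297.4 kN/m; ΣW sinα = 149.9 kN/m
Resisting = 70.7 + 297.4·tan21.5° = 70.7 + 117.2 = 187.8 kN/m
FS = 187.8 / 149.9 = 1.253

FS = 1.25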